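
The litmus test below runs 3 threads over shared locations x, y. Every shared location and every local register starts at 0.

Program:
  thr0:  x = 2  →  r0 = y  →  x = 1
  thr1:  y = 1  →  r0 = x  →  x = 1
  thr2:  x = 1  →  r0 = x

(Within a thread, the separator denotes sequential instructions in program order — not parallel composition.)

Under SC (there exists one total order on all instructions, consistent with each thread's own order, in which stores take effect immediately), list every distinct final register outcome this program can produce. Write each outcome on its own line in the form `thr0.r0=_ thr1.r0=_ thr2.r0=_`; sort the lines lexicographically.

thr0.r0=0 thr1.r0=1 thr2.r0=1
thr0.r0=0 thr1.r0=1 thr2.r0=2
thr0.r0=0 thr1.r0=2 thr2.r0=1
thr0.r0=0 thr1.r0=2 thr2.r0=2
thr0.r0=1 thr1.r0=0 thr2.r0=1
thr0.r0=1 thr1.r0=0 thr2.r0=2
thr0.r0=1 thr1.r0=1 thr2.r0=1
thr0.r0=1 thr1.r0=1 thr2.r0=2
thr0.r0=1 thr1.r0=2 thr2.r0=1
thr0.r0=1 thr1.r0=2 thr2.r0=2

outcome vector order: (thr0.r0,thr1.r0,thr2.r0)
|SC outcomes| = 10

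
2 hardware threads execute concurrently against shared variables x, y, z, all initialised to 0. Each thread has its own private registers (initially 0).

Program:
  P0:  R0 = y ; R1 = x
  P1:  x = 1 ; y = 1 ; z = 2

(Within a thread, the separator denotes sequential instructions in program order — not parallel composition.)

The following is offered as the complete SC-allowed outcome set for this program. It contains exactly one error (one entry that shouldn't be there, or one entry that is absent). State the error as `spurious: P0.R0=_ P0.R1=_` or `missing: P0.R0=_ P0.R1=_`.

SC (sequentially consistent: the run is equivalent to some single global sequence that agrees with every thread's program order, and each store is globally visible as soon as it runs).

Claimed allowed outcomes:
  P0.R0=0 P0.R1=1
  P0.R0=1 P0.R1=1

outcome vector order: (P0.R0,P0.R1)
SC (3): 0/0; 0/1; 1/1
SC∖claimed = {0/0}

missing: P0.R0=0 P0.R1=0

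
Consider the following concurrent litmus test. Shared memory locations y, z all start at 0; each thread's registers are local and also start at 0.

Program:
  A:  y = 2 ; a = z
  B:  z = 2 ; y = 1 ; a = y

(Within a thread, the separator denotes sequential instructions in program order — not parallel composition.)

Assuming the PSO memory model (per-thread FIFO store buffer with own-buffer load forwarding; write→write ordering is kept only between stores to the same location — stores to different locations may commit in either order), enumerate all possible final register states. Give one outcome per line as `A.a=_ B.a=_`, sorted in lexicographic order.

outcome vector order: (A.a,B.a)
|PSO outcomes| = 4

A.a=0 B.a=1
A.a=0 B.a=2
A.a=2 B.a=1
A.a=2 B.a=2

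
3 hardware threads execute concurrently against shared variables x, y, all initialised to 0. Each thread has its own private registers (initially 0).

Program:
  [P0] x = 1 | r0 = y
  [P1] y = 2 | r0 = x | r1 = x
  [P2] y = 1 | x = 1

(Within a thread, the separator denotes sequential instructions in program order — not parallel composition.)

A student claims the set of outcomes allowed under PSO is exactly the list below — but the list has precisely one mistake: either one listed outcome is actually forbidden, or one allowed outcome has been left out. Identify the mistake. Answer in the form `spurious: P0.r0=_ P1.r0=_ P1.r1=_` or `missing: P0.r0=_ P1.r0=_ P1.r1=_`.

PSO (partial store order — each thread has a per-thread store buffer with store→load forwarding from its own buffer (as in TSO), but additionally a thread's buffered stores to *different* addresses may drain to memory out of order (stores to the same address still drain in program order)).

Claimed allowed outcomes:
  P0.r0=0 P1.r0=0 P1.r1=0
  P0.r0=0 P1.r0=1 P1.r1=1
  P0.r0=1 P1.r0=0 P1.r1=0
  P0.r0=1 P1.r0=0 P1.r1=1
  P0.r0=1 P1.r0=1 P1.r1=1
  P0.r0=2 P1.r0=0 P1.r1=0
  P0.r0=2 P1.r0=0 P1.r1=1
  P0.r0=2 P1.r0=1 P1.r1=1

outcome vector order: (P0.r0,P1.r0,P1.r1)
PSO: 9 outcomes — {<0 0 0>, <0 0 1>, <0 1 1>, <1 0 0>, <1 0 1>, <1 1 1>, <2 0 0>, <2 0 1>, <2 1 1>}
PSO∖claimed = {<0 0 1>}

missing: P0.r0=0 P1.r0=0 P1.r1=1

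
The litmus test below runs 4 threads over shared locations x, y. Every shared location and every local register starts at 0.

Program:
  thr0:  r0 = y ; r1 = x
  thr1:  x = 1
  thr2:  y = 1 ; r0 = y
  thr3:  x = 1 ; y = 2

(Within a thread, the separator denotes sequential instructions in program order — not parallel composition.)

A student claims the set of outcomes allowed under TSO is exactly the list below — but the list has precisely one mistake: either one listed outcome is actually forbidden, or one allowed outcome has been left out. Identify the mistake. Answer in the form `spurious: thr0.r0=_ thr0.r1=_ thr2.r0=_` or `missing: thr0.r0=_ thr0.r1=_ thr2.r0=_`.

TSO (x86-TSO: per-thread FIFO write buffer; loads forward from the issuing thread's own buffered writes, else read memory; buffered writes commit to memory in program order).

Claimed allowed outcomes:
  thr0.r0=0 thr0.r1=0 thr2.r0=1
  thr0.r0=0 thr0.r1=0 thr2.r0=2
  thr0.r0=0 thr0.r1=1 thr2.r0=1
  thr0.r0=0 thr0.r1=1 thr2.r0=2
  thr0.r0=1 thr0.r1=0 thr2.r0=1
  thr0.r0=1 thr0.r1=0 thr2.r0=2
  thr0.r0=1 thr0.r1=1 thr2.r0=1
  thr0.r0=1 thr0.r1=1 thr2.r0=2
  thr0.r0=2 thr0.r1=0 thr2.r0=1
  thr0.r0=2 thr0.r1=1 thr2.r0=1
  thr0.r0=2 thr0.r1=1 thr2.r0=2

outcome vector order: (thr0.r0,thr0.r1,thr2.r0)
[TSO] allowed = {(0,0,1); (0,0,2); (0,1,1); (0,1,2); (1,0,1); (1,0,2); (1,1,1); (1,1,2); (2,1,1); (2,1,2)}
claimed∖TSO = {(2,0,1)}

spurious: thr0.r0=2 thr0.r1=0 thr2.r0=1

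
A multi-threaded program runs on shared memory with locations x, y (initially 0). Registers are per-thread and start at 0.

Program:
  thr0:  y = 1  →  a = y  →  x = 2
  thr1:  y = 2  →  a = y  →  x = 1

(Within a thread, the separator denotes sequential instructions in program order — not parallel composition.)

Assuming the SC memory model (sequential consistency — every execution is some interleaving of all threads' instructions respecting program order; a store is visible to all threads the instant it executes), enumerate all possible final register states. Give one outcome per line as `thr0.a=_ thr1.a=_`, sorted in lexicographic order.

outcome vector order: (thr0.a,thr1.a)
|SC outcomes| = 3

thr0.a=1 thr1.a=1
thr0.a=1 thr1.a=2
thr0.a=2 thr1.a=2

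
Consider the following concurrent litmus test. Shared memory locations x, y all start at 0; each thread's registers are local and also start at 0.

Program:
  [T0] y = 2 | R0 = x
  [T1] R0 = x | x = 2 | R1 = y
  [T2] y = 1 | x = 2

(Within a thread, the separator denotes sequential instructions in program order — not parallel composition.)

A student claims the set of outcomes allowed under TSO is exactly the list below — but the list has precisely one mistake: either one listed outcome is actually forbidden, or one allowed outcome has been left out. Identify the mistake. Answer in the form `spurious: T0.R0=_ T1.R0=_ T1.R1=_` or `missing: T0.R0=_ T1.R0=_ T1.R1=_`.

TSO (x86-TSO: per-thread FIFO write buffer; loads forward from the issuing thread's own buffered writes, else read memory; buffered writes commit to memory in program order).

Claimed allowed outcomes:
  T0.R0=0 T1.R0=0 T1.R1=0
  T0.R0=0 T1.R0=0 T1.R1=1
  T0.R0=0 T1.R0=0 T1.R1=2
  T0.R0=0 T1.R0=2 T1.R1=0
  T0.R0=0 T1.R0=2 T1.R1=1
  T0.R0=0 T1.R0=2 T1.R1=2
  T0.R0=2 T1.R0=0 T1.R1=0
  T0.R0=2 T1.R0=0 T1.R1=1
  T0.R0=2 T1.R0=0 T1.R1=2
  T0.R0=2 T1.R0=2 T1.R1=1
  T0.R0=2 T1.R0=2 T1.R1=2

outcome vector order: (T0.R0,T1.R0,T1.R1)
TSO: 10 outcomes — {(0,0,0); (0,0,1); (0,0,2); (0,2,1); (0,2,2); (2,0,0); (2,0,1); (2,0,2); (2,2,1); (2,2,2)}
claimed∖TSO = {(0,2,0)}

spurious: T0.R0=0 T1.R0=2 T1.R1=0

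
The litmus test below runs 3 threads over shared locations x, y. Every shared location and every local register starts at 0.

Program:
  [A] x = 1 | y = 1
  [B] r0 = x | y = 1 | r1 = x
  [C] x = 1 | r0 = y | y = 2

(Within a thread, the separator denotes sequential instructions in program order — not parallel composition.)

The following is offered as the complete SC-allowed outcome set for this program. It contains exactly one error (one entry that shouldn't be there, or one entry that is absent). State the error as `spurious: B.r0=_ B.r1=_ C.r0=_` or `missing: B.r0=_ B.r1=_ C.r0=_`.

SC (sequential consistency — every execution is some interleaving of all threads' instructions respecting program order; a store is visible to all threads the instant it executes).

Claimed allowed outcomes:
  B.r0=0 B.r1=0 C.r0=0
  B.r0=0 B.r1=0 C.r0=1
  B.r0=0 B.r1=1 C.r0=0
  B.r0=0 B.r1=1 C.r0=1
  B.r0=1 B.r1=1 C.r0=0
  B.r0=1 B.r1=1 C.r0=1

outcome vector order: (B.r0,B.r1,C.r0)
SC: 5 outcomes — {<0 0 1>; <0 1 0>; <0 1 1>; <1 1 0>; <1 1 1>}
claimed∖SC = {<0 0 0>}

spurious: B.r0=0 B.r1=0 C.r0=0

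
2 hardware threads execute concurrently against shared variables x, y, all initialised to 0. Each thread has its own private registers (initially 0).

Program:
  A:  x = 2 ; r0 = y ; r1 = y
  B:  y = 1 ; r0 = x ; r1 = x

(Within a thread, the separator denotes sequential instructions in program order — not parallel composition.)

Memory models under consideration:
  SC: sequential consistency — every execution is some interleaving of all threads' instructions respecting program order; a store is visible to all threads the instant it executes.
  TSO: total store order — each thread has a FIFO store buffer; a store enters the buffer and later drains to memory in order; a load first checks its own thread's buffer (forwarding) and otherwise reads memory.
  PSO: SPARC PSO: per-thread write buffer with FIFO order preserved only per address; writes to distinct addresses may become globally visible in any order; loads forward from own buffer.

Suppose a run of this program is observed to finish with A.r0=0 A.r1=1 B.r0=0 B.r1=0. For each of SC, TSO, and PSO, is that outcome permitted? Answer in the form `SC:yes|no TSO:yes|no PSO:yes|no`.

SC:no TSO:yes PSO:yes

outcome vector order: (A.r0,A.r1,B.r0,B.r1)
under SC → (0,0,2,2) (0,1,2,2) (1,1,0,0) (1,1,0,2) (1,1,2,2)
under TSO → (0,0,0,0) (0,0,0,2) (0,0,2,2) (0,1,0,0) (0,1,0,2) (0,1,2,2) (1,1,0,0) (1,1,0,2) (1,1,2,2)
under PSO → (0,0,0,0) (0,0,0,2) (0,0,2,2) (0,1,0,0) (0,1,0,2) (0,1,2,2) (1,1,0,0) (1,1,0,2) (1,1,2,2)
target (0,1,0,0) ∈ {TSO,PSO}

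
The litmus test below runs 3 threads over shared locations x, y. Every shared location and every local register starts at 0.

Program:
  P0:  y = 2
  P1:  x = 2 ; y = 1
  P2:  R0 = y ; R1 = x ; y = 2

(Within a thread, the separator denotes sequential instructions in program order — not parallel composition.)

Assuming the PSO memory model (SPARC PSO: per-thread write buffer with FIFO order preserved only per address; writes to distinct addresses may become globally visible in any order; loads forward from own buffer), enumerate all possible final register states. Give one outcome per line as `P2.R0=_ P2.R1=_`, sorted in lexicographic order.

P2.R0=0 P2.R1=0
P2.R0=0 P2.R1=2
P2.R0=1 P2.R1=0
P2.R0=1 P2.R1=2
P2.R0=2 P2.R1=0
P2.R0=2 P2.R1=2

outcome vector order: (P2.R0,P2.R1)
|PSO outcomes| = 6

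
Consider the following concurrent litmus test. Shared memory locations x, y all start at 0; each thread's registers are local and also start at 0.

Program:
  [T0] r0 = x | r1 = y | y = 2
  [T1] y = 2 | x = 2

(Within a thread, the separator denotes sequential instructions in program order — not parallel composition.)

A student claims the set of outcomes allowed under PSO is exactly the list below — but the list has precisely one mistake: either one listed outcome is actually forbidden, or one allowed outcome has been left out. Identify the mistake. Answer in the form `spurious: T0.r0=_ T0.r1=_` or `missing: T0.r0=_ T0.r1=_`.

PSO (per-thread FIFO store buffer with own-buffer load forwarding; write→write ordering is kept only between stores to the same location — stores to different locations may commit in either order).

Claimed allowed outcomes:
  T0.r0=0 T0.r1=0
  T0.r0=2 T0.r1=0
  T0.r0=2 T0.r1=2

outcome vector order: (T0.r0,T0.r1)
PSO (4): 00 02 20 22
PSO∖claimed = {02}

missing: T0.r0=0 T0.r1=2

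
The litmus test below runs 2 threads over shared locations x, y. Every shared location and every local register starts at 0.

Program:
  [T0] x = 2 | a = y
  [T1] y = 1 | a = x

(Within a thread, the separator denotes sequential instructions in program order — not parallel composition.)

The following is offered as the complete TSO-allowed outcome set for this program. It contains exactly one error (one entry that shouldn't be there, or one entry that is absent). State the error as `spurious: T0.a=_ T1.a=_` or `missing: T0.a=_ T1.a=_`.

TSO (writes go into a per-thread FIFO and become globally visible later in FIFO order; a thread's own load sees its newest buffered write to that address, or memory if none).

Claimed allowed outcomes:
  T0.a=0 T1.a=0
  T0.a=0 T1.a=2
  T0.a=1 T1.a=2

missing: T0.a=1 T1.a=0

outcome vector order: (T0.a,T1.a)
[TSO] allowed = {<0 0> <0 2> <1 0> <1 2>}
TSO∖claimed = {<1 0>}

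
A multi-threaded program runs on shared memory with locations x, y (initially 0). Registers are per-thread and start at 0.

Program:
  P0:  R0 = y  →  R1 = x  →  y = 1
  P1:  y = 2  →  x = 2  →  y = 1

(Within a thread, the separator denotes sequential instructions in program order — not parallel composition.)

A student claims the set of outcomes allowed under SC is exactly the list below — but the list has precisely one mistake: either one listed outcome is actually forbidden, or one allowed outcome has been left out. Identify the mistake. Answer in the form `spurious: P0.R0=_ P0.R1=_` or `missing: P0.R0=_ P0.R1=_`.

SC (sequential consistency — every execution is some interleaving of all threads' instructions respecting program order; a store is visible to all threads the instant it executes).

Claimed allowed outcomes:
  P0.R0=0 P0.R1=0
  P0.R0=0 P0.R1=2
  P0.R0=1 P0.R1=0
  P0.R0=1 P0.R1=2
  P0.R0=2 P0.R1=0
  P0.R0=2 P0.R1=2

spurious: P0.R0=1 P0.R1=0

outcome vector order: (P0.R0,P0.R1)
[SC] allowed = {0/0 0/2 1/2 2/0 2/2}
claimed∖SC = {1/0}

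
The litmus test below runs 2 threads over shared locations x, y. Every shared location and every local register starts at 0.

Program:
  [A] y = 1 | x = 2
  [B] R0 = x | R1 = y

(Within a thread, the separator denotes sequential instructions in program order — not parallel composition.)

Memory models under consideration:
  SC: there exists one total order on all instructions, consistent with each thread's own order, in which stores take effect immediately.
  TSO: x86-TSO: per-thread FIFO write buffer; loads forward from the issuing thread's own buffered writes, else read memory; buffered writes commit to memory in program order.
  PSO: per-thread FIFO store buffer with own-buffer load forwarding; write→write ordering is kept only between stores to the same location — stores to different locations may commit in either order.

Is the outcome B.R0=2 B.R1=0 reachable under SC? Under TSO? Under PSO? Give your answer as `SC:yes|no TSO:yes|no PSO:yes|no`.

SC:no TSO:no PSO:yes

outcome vector order: (B.R0,B.R1)
[SC] allowed = {0/0 0/1 2/1}
[TSO] allowed = {0/0 0/1 2/1}
[PSO] allowed = {0/0 0/1 2/0 2/1}
target 2/0 ∈ {PSO}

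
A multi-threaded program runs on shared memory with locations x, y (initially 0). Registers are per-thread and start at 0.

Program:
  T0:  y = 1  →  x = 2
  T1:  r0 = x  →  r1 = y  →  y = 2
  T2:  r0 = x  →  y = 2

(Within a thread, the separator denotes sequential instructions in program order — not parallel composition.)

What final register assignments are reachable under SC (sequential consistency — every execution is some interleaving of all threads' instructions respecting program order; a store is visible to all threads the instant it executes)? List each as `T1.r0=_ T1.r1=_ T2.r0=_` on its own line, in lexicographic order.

T1.r0=0 T1.r1=0 T2.r0=0
T1.r0=0 T1.r1=0 T2.r0=2
T1.r0=0 T1.r1=1 T2.r0=0
T1.r0=0 T1.r1=1 T2.r0=2
T1.r0=0 T1.r1=2 T2.r0=0
T1.r0=0 T1.r1=2 T2.r0=2
T1.r0=2 T1.r1=1 T2.r0=0
T1.r0=2 T1.r1=1 T2.r0=2
T1.r0=2 T1.r1=2 T2.r0=0
T1.r0=2 T1.r1=2 T2.r0=2

outcome vector order: (T1.r0,T1.r1,T2.r0)
|SC outcomes| = 10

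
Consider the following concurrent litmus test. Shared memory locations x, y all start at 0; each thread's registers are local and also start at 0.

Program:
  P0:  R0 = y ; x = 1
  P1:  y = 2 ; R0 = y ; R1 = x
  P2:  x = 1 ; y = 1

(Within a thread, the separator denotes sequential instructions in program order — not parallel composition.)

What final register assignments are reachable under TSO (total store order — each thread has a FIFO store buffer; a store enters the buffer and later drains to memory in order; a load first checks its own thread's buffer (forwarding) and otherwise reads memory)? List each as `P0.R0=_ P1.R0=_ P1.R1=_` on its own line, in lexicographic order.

outcome vector order: (P0.R0,P1.R0,P1.R1)
|TSO outcomes| = 9

P0.R0=0 P1.R0=1 P1.R1=1
P0.R0=0 P1.R0=2 P1.R1=0
P0.R0=0 P1.R0=2 P1.R1=1
P0.R0=1 P1.R0=1 P1.R1=1
P0.R0=1 P1.R0=2 P1.R1=0
P0.R0=1 P1.R0=2 P1.R1=1
P0.R0=2 P1.R0=1 P1.R1=1
P0.R0=2 P1.R0=2 P1.R1=0
P0.R0=2 P1.R0=2 P1.R1=1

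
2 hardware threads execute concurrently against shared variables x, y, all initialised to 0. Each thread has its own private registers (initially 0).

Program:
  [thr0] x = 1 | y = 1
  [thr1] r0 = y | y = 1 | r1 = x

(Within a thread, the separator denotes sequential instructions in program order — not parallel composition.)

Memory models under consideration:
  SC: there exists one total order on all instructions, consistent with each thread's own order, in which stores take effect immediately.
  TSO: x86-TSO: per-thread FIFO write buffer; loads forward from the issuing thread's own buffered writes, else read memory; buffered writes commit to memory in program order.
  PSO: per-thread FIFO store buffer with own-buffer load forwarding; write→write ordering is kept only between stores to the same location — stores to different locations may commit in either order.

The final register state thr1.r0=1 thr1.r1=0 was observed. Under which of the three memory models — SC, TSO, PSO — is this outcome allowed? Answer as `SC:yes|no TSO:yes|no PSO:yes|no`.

outcome vector order: (thr1.r0,thr1.r1)
SC (3): 00, 01, 11
TSO (3): 00, 01, 11
PSO (4): 00, 01, 10, 11
target 10 ∈ {PSO}

SC:no TSO:no PSO:yes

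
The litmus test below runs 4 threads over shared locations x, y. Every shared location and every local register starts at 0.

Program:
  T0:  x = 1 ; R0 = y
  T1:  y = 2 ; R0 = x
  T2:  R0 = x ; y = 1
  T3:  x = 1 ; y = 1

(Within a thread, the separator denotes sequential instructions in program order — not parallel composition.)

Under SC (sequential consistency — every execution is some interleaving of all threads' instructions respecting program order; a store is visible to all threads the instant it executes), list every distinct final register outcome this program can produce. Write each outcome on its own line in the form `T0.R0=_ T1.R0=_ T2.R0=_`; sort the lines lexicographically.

outcome vector order: (T0.R0,T1.R0,T2.R0)
|SC outcomes| = 10

T0.R0=0 T1.R0=1 T2.R0=0
T0.R0=0 T1.R0=1 T2.R0=1
T0.R0=1 T1.R0=0 T2.R0=0
T0.R0=1 T1.R0=0 T2.R0=1
T0.R0=1 T1.R0=1 T2.R0=0
T0.R0=1 T1.R0=1 T2.R0=1
T0.R0=2 T1.R0=0 T2.R0=0
T0.R0=2 T1.R0=0 T2.R0=1
T0.R0=2 T1.R0=1 T2.R0=0
T0.R0=2 T1.R0=1 T2.R0=1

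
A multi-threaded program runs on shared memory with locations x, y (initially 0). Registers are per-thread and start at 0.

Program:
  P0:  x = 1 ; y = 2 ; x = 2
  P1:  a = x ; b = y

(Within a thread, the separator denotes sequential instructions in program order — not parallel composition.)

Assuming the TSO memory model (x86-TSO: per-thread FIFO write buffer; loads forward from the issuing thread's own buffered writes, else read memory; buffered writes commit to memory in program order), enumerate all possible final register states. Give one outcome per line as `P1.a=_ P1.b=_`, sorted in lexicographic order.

outcome vector order: (P1.a,P1.b)
|TSO outcomes| = 5

P1.a=0 P1.b=0
P1.a=0 P1.b=2
P1.a=1 P1.b=0
P1.a=1 P1.b=2
P1.a=2 P1.b=2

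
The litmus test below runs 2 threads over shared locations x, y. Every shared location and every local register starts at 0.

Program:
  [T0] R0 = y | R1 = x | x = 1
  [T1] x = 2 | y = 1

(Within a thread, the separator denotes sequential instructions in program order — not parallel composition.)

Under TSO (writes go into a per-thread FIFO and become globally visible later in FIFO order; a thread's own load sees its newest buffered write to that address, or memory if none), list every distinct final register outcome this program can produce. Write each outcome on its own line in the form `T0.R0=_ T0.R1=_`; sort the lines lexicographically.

T0.R0=0 T0.R1=0
T0.R0=0 T0.R1=2
T0.R0=1 T0.R1=2

outcome vector order: (T0.R0,T0.R1)
|TSO outcomes| = 3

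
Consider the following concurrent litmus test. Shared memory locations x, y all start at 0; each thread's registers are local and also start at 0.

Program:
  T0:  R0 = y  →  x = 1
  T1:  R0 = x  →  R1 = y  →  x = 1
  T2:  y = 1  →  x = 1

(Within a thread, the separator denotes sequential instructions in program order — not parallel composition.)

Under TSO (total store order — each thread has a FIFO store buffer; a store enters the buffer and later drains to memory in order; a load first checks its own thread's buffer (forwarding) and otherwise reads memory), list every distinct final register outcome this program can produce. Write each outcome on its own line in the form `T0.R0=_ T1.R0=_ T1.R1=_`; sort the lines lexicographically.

T0.R0=0 T1.R0=0 T1.R1=0
T0.R0=0 T1.R0=0 T1.R1=1
T0.R0=0 T1.R0=1 T1.R1=0
T0.R0=0 T1.R0=1 T1.R1=1
T0.R0=1 T1.R0=0 T1.R1=0
T0.R0=1 T1.R0=0 T1.R1=1
T0.R0=1 T1.R0=1 T1.R1=1

outcome vector order: (T0.R0,T1.R0,T1.R1)
|TSO outcomes| = 7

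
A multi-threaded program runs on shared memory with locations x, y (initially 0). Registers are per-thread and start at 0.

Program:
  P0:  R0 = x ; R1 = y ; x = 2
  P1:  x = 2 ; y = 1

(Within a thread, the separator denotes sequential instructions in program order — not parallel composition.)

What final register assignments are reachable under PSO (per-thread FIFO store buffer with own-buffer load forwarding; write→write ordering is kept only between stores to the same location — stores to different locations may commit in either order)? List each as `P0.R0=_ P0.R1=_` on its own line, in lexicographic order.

P0.R0=0 P0.R1=0
P0.R0=0 P0.R1=1
P0.R0=2 P0.R1=0
P0.R0=2 P0.R1=1

outcome vector order: (P0.R0,P0.R1)
|PSO outcomes| = 4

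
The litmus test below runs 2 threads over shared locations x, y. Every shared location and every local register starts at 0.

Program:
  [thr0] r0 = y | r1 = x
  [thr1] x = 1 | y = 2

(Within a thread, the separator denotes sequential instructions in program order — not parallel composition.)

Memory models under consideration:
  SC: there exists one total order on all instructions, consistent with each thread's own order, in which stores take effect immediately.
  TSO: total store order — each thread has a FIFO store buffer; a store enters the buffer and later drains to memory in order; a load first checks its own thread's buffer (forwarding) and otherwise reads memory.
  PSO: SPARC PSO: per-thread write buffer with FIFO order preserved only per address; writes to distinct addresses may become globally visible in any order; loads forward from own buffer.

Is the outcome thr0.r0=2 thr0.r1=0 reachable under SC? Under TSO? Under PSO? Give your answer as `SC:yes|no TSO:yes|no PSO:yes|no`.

SC:no TSO:no PSO:yes

outcome vector order: (thr0.r0,thr0.r1)
under SC → 00 01 21
under TSO → 00 01 21
under PSO → 00 01 20 21
target 20 ∈ {PSO}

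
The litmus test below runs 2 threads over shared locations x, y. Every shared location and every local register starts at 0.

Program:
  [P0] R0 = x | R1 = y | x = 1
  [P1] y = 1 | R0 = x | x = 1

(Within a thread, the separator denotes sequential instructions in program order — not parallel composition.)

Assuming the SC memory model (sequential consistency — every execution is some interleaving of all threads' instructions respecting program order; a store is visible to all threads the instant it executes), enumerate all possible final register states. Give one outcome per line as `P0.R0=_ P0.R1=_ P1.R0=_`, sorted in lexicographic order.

P0.R0=0 P0.R1=0 P1.R0=0
P0.R0=0 P0.R1=0 P1.R0=1
P0.R0=0 P0.R1=1 P1.R0=0
P0.R0=0 P0.R1=1 P1.R0=1
P0.R0=1 P0.R1=1 P1.R0=0

outcome vector order: (P0.R0,P0.R1,P1.R0)
|SC outcomes| = 5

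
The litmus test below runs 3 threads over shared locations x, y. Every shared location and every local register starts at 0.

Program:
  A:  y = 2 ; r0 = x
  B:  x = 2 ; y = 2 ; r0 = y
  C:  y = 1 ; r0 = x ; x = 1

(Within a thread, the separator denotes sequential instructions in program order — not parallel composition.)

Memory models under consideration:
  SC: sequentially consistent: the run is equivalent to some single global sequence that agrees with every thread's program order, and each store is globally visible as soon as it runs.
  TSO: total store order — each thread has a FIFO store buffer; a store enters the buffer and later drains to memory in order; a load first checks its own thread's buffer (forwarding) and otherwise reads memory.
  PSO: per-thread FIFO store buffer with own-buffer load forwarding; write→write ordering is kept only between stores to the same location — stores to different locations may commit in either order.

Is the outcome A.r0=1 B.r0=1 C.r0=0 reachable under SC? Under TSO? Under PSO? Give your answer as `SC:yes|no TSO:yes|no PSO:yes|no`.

outcome vector order: (A.r0,B.r0,C.r0)
SC: 9 outcomes — {012, 020, 022, 112, 120, 122, 212, 220, 222}
TSO: 12 outcomes — {010, 012, 020, 022, 110, 112, 120, 122, 210, 212, 220, 222}
PSO: 12 outcomes — {010, 012, 020, 022, 110, 112, 120, 122, 210, 212, 220, 222}
target 110 ∈ {TSO,PSO}

SC:no TSO:yes PSO:yes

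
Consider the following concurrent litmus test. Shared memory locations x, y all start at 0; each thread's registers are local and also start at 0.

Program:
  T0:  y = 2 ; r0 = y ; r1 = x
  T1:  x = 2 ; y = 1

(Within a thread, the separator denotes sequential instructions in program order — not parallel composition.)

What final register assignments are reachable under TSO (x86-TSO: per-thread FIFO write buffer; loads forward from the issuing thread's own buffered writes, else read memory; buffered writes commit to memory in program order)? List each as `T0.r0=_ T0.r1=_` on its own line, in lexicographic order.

T0.r0=1 T0.r1=2
T0.r0=2 T0.r1=0
T0.r0=2 T0.r1=2

outcome vector order: (T0.r0,T0.r1)
|TSO outcomes| = 3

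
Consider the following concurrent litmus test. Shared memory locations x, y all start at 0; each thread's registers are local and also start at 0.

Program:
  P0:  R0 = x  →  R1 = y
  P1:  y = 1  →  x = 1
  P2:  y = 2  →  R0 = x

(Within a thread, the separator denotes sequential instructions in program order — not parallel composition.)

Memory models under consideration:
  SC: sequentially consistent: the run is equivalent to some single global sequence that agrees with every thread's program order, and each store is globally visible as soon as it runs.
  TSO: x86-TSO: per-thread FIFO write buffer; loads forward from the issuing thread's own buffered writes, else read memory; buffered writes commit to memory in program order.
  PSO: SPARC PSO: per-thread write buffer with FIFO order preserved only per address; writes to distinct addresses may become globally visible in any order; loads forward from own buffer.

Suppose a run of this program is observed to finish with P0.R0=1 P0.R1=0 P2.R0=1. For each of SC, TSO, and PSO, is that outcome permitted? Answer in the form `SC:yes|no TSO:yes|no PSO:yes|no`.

outcome vector order: (P0.R0,P0.R1,P2.R0)
SC: 10 outcomes — {<0 0 0>; <0 0 1>; <0 1 0>; <0 1 1>; <0 2 0>; <0 2 1>; <1 1 0>; <1 1 1>; <1 2 0>; <1 2 1>}
TSO: 10 outcomes — {<0 0 0>; <0 0 1>; <0 1 0>; <0 1 1>; <0 2 0>; <0 2 1>; <1 1 0>; <1 1 1>; <1 2 0>; <1 2 1>}
PSO: 12 outcomes — {<0 0 0>; <0 0 1>; <0 1 0>; <0 1 1>; <0 2 0>; <0 2 1>; <1 0 0>; <1 0 1>; <1 1 0>; <1 1 1>; <1 2 0>; <1 2 1>}
target <1 0 1> ∈ {PSO}

SC:no TSO:no PSO:yes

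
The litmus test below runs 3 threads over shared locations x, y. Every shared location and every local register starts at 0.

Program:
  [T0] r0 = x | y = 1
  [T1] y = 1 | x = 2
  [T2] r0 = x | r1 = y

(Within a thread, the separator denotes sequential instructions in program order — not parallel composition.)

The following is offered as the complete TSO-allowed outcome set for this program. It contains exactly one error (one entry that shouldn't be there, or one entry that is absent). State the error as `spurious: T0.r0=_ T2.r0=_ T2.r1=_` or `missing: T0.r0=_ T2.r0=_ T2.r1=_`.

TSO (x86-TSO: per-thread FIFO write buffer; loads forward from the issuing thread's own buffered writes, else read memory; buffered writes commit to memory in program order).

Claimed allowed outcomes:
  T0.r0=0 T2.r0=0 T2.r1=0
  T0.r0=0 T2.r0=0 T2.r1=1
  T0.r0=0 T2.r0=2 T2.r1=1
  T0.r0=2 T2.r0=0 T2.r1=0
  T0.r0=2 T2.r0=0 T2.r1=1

outcome vector order: (T0.r0,T2.r0,T2.r1)
TSO (6): 000 001 021 200 201 221
TSO∖claimed = {221}

missing: T0.r0=2 T2.r0=2 T2.r1=1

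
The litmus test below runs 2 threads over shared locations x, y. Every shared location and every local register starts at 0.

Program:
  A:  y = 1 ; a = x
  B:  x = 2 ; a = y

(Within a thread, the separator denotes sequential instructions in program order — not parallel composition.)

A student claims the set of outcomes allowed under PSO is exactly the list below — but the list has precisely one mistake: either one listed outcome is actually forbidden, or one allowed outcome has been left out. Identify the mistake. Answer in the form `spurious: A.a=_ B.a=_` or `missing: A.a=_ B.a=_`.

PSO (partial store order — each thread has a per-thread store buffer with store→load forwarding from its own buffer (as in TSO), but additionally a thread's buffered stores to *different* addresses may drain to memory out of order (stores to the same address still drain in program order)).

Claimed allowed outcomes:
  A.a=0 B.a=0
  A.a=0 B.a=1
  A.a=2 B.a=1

missing: A.a=2 B.a=0

outcome vector order: (A.a,B.a)
PSO: 4 outcomes — {(0,0), (0,1), (2,0), (2,1)}
PSO∖claimed = {(2,0)}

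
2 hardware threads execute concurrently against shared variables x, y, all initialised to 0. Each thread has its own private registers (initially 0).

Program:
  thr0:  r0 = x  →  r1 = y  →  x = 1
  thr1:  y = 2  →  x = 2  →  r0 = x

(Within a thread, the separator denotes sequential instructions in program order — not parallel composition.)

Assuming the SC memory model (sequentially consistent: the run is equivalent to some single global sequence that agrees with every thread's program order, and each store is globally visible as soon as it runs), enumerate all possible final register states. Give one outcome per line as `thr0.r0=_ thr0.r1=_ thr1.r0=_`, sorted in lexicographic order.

outcome vector order: (thr0.r0,thr0.r1,thr1.r0)
|SC outcomes| = 6

thr0.r0=0 thr0.r1=0 thr1.r0=1
thr0.r0=0 thr0.r1=0 thr1.r0=2
thr0.r0=0 thr0.r1=2 thr1.r0=1
thr0.r0=0 thr0.r1=2 thr1.r0=2
thr0.r0=2 thr0.r1=2 thr1.r0=1
thr0.r0=2 thr0.r1=2 thr1.r0=2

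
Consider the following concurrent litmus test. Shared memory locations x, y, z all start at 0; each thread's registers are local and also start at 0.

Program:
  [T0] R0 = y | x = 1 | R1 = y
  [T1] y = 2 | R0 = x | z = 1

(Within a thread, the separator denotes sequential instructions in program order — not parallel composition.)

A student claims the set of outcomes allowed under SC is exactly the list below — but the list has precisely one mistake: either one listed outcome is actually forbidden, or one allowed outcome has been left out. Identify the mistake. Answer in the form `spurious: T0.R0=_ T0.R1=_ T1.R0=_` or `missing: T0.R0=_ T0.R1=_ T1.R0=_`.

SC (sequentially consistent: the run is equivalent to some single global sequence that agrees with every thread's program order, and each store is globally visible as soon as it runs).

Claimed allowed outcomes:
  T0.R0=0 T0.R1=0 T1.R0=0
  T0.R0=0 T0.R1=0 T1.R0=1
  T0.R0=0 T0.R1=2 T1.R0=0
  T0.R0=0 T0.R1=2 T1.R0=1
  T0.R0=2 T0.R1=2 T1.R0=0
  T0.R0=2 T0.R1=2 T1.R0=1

spurious: T0.R0=0 T0.R1=0 T1.R0=0

outcome vector order: (T0.R0,T0.R1,T1.R0)
[SC] allowed = {<0 0 1> <0 2 0> <0 2 1> <2 2 0> <2 2 1>}
claimed∖SC = {<0 0 0>}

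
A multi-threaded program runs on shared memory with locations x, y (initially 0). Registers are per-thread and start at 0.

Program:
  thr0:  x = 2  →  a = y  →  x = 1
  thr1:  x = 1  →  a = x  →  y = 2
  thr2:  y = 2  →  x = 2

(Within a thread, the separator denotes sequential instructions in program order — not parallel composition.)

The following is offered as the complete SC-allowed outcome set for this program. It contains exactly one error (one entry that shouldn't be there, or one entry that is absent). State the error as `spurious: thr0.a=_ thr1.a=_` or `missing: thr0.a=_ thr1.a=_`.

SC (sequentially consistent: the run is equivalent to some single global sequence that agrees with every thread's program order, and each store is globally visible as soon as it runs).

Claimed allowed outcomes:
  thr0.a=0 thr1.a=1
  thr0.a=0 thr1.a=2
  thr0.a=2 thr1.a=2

outcome vector order: (thr0.a,thr1.a)
[SC] allowed = {0/1 0/2 2/1 2/2}
SC∖claimed = {2/1}

missing: thr0.a=2 thr1.a=1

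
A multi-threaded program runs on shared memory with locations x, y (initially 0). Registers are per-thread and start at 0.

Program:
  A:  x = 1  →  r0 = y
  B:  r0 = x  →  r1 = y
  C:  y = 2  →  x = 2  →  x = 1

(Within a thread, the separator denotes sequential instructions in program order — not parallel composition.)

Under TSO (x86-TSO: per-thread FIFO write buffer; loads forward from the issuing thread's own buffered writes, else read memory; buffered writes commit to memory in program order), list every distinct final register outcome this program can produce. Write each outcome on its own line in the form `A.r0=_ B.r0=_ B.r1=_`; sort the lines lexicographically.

outcome vector order: (A.r0,B.r0,B.r1)
|TSO outcomes| = 10

A.r0=0 B.r0=0 B.r1=0
A.r0=0 B.r0=0 B.r1=2
A.r0=0 B.r0=1 B.r1=0
A.r0=0 B.r0=1 B.r1=2
A.r0=0 B.r0=2 B.r1=2
A.r0=2 B.r0=0 B.r1=0
A.r0=2 B.r0=0 B.r1=2
A.r0=2 B.r0=1 B.r1=0
A.r0=2 B.r0=1 B.r1=2
A.r0=2 B.r0=2 B.r1=2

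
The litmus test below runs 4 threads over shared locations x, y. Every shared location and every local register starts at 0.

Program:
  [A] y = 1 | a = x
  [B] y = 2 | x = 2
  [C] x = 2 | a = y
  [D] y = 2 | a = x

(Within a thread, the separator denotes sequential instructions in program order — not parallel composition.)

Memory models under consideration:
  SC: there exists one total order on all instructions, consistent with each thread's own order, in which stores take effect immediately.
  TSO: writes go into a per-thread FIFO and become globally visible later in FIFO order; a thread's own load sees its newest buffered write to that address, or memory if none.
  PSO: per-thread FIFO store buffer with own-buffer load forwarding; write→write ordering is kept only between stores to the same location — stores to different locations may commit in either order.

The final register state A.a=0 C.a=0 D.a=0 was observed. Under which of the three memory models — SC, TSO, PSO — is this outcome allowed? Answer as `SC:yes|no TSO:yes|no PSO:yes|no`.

outcome vector order: (A.a,C.a,D.a)
under SC → <0 1 0> <0 1 2> <0 2 0> <0 2 2> <2 0 2> <2 1 0> <2 1 2> <2 2 0> <2 2 2>
under TSO → <0 0 0> <0 0 2> <0 1 0> <0 1 2> <0 2 0> <0 2 2> <2 0 0> <2 0 2> <2 1 0> <2 1 2> <2 2 0> <2 2 2>
under PSO → <0 0 0> <0 0 2> <0 1 0> <0 1 2> <0 2 0> <0 2 2> <2 0 0> <2 0 2> <2 1 0> <2 1 2> <2 2 0> <2 2 2>
target <0 0 0> ∈ {TSO,PSO}

SC:no TSO:yes PSO:yes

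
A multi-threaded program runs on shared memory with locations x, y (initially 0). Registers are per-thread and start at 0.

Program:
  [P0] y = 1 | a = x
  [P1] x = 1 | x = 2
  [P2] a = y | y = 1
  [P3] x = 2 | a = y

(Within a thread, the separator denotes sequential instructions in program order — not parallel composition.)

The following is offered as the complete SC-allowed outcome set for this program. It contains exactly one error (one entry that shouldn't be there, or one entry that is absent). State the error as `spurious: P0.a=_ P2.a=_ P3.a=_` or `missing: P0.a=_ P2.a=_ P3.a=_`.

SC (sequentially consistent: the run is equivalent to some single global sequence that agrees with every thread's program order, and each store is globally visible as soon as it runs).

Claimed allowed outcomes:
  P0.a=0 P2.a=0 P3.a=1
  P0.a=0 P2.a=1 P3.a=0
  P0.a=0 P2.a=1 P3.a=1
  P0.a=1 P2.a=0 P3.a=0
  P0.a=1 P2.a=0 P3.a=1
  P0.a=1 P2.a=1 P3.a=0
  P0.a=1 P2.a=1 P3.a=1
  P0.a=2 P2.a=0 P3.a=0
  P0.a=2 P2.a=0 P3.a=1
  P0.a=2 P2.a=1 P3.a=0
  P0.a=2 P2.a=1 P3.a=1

spurious: P0.a=0 P2.a=1 P3.a=0

outcome vector order: (P0.a,P2.a,P3.a)
under SC → 001 011 100 101 110 111 200 201 210 211
claimed∖SC = {010}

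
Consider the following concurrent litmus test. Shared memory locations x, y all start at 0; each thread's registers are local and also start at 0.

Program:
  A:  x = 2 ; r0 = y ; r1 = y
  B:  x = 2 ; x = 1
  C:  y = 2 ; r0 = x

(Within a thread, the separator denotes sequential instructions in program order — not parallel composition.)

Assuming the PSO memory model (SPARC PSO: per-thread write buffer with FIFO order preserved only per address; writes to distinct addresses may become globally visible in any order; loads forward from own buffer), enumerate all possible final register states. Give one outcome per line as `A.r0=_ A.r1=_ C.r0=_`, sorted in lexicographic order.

outcome vector order: (A.r0,A.r1,C.r0)
|PSO outcomes| = 9

A.r0=0 A.r1=0 C.r0=0
A.r0=0 A.r1=0 C.r0=1
A.r0=0 A.r1=0 C.r0=2
A.r0=0 A.r1=2 C.r0=0
A.r0=0 A.r1=2 C.r0=1
A.r0=0 A.r1=2 C.r0=2
A.r0=2 A.r1=2 C.r0=0
A.r0=2 A.r1=2 C.r0=1
A.r0=2 A.r1=2 C.r0=2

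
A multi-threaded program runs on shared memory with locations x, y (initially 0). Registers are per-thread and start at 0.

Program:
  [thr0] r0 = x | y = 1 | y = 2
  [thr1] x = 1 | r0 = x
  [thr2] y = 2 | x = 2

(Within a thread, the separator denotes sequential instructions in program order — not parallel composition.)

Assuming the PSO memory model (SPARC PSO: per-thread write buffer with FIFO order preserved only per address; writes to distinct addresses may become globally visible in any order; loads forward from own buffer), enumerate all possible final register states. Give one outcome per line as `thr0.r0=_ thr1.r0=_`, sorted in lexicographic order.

outcome vector order: (thr0.r0,thr1.r0)
|PSO outcomes| = 6

thr0.r0=0 thr1.r0=1
thr0.r0=0 thr1.r0=2
thr0.r0=1 thr1.r0=1
thr0.r0=1 thr1.r0=2
thr0.r0=2 thr1.r0=1
thr0.r0=2 thr1.r0=2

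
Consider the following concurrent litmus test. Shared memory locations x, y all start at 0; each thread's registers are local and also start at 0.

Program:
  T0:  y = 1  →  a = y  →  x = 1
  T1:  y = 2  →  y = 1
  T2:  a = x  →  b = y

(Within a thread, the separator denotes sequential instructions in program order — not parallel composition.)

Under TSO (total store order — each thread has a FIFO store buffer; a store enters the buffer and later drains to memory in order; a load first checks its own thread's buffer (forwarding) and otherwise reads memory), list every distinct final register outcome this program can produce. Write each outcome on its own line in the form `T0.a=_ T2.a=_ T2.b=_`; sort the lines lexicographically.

outcome vector order: (T0.a,T2.a,T2.b)
|TSO outcomes| = 10

T0.a=1 T2.a=0 T2.b=0
T0.a=1 T2.a=0 T2.b=1
T0.a=1 T2.a=0 T2.b=2
T0.a=1 T2.a=1 T2.b=1
T0.a=1 T2.a=1 T2.b=2
T0.a=2 T2.a=0 T2.b=0
T0.a=2 T2.a=0 T2.b=1
T0.a=2 T2.a=0 T2.b=2
T0.a=2 T2.a=1 T2.b=1
T0.a=2 T2.a=1 T2.b=2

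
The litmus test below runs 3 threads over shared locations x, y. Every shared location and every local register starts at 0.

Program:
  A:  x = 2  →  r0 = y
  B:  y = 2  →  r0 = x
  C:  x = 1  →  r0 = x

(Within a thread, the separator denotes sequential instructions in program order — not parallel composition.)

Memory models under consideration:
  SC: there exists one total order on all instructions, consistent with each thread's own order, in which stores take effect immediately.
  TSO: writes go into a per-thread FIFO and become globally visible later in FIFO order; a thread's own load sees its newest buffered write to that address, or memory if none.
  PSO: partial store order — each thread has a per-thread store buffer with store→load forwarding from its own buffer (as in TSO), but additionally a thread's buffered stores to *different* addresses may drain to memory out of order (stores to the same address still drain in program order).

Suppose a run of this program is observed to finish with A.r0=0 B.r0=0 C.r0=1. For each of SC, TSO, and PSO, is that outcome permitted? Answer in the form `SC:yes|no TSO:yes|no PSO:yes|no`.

SC:no TSO:yes PSO:yes

outcome vector order: (A.r0,B.r0,C.r0)
[SC] allowed = {(0,1,1), (0,2,1), (0,2,2), (2,0,1), (2,0,2), (2,1,1), (2,1,2), (2,2,1), (2,2,2)}
[TSO] allowed = {(0,0,1), (0,0,2), (0,1,1), (0,1,2), (0,2,1), (0,2,2), (2,0,1), (2,0,2), (2,1,1), (2,1,2), (2,2,1), (2,2,2)}
[PSO] allowed = {(0,0,1), (0,0,2), (0,1,1), (0,1,2), (0,2,1), (0,2,2), (2,0,1), (2,0,2), (2,1,1), (2,1,2), (2,2,1), (2,2,2)}
target (0,0,1) ∈ {TSO,PSO}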